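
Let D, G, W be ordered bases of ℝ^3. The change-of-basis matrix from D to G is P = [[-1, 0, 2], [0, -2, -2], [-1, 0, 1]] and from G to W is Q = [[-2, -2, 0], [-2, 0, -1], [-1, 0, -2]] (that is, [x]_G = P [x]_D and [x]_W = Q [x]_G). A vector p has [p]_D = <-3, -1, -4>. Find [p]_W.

<-10, 11, 7>

First [p]_G = P [p]_D = <-5, 10, -1>.
Then [p]_W = Q [p]_G = <-10, 11, 7>.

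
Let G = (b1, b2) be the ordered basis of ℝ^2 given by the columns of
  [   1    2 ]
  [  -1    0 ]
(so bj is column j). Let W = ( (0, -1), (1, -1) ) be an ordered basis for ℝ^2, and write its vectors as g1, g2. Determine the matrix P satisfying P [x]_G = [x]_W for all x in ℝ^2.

[[0, -2], [1, 2]]

Take x = bj: its G-coordinates are the j-th standard unit vector, so P e_j — column j of P — equals [bj]_W.
b1 = 0·g1 + g2, giving column 1 = (0, 1); repeating for each j gives P = [[0, -2], [1, 2]].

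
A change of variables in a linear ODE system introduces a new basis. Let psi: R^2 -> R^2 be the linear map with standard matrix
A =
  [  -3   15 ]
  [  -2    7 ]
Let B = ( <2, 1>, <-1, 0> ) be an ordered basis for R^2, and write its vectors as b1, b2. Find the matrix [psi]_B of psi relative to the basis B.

The j-th column of [psi]_B is [psi(bj)]_B.
psi(b1) = A b1 = <9, 3> = 3b1 - 3b2, so column 1 is <3, -3>.
Repeating for b2 and assembling the columns gives [[3, 2], [-3, 1]].

[[3, 2], [-3, 1]]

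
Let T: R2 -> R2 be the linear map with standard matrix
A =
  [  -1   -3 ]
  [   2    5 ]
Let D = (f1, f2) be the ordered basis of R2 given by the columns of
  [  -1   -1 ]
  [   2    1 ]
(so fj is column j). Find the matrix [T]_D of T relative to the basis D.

The j-th column of [T]_D is [T(fj)]_D.
T(f1) = A f1 = <-5, 8> = 3f1 + 2f2, so column 1 is <3, 2>.
Repeating for f2 and assembling the columns gives [[3, 1], [2, 1]].

[[3, 1], [2, 1]]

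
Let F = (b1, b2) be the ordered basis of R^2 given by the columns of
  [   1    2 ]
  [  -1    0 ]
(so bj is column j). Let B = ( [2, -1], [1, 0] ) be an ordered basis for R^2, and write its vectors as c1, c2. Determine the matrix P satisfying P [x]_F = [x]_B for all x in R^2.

Take x = bj: its F-coordinates are the j-th standard unit vector, so P e_j — column j of P — equals [bj]_B.
b1 = c1 - c2, giving column 1 = [1, -1]; repeating for each j gives P = [[1, 0], [-1, 2]].

[[1, 0], [-1, 2]]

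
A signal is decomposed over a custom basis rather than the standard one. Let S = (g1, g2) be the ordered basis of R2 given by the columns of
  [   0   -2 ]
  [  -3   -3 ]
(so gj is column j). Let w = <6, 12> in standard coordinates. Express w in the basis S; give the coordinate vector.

We seek scalars with c_1 g1 + c_2 g2 = w; equivalently solve M c = w where the columns of M are g1, g2.
System: 0c_1 - 2c_2 = 6, -3c_1 - 3c_2 = 12; solving gives c_1 = -1, c_2 = -3.
Check: -g1 - 3g2 = <6, 12>.

<-1, -3>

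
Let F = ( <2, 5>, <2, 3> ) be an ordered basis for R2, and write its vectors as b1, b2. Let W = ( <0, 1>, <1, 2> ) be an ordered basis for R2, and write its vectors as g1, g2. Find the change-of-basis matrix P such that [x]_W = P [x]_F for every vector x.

[[1, -1], [2, 2]]

Let M have columns bj and N have columns gj. Then for every x, N [x]_W = x = M [x]_F, so P = N^(-1) M.
Since det N = -1, N^(-1) has integer entries; multiplying gives P = [[1, -1], [2, 2]].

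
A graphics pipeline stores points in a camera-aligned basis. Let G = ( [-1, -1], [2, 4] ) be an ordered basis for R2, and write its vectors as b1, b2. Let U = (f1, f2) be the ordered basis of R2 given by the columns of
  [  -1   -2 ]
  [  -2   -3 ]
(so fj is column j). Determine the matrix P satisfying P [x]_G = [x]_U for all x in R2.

Take x = bj: its G-coordinates are the j-th standard unit vector, so P e_j — column j of P — equals [bj]_U.
b1 = -f1 + f2, giving column 1 = [-1, 1]; repeating for each j gives P = [[-1, -2], [1, 0]].

[[-1, -2], [1, 0]]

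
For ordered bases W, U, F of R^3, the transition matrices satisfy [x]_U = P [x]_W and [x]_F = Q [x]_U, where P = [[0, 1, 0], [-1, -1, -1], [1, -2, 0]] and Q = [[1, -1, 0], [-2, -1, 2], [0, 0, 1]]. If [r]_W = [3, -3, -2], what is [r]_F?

[-5, 22, 9]

First [r]_U = P [r]_W = [-3, 2, 9].
Then [r]_F = Q [r]_U = [-5, 22, 9].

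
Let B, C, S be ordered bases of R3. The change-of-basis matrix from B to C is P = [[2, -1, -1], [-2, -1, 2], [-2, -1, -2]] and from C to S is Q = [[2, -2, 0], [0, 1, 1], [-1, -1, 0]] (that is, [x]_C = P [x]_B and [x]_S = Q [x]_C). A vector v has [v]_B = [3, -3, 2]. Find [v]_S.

First [v]_C = P [v]_B = [7, 1, -7].
Then [v]_S = Q [v]_C = [12, -6, -8].

[12, -6, -8]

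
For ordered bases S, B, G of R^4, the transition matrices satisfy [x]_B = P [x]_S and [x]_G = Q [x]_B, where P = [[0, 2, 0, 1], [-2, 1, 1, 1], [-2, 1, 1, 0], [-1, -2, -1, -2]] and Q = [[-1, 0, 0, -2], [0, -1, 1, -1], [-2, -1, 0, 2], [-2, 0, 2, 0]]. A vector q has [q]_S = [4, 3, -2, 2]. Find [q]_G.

First [q]_B = P [q]_S = [8, -5, -7, -12].
Then [q]_G = Q [q]_B = [16, 10, -35, -30].

[16, 10, -35, -30]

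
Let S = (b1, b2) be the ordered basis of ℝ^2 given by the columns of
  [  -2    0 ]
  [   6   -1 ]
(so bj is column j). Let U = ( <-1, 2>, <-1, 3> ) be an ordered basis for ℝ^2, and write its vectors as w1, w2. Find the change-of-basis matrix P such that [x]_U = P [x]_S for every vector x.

Let M have columns bj and N have columns wj. Then for every x, N [x]_U = x = M [x]_S, so P = N^(-1) M.
Since det N = -1, N^(-1) has integer entries; multiplying gives P = [[0, 1], [2, -1]].

[[0, 1], [2, -1]]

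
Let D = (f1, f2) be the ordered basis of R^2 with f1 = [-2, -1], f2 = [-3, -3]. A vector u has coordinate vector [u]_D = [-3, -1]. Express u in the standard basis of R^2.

u = M [u]_D, where M has columns f1, f2.
Carrying out the matrix-vector product, u = [9, 6].

[9, 6]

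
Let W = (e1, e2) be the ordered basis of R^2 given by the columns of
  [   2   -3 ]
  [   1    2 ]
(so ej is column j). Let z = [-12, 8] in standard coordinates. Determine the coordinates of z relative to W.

[0, 4]

We seek scalars with c_1 e1 + c_2 e2 = z; equivalently solve M c = z where the columns of M are e1, e2.
System: 2c_1 - 3c_2 = -12, c_1 + 2c_2 = 8; solving gives c_1 = 0, c_2 = 4.
Check: 0·e1 + 4e2 = [-12, 8].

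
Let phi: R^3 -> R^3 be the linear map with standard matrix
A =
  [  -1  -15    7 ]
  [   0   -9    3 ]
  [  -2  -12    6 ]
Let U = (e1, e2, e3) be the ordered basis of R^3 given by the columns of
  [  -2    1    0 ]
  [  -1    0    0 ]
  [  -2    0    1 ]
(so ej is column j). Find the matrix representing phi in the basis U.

[[-3, 0, -3], [-3, -1, 1], [-2, -2, 0]]

Let P have columns e1, ..., e3. Then [phi]_U = P^(-1) A P.
Here det P = 1, so P^(-1) is integer; computing A P first and then P^(-1)(A P) gives [[-3, 0, -3], [-3, -1, 1], [-2, -2, 0]].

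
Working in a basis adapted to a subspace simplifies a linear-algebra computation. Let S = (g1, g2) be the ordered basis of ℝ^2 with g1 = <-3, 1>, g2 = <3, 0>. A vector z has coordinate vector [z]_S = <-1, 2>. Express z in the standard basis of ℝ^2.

<9, -1>

z = M [z]_S, where M has columns g1, g2.
Carrying out the matrix-vector product, z = <9, -1>.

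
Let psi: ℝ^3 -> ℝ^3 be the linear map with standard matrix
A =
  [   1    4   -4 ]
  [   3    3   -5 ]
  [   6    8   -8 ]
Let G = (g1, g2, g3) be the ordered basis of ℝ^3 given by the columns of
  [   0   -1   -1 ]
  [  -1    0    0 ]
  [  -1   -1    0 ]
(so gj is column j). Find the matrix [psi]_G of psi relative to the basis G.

[[-2, -2, 3], [2, 0, 3], [-2, -3, -2]]

Let P have columns g1, ..., g3. Then [psi]_G = P^(-1) A P.
Here det P = -1, so P^(-1) is integer; computing A P first and then P^(-1)(A P) gives [[-2, -2, 3], [2, 0, 3], [-2, -3, -2]].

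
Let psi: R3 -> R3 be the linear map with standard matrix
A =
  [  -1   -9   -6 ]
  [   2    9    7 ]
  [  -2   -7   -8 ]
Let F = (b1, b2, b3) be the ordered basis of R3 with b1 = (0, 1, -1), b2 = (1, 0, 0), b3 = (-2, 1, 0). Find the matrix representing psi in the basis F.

[[-1, 2, 3], [3, -1, -3], [3, 0, 2]]

Let P have columns b1, ..., b3. Then [psi]_F = P^(-1) A P.
Here det P = -1, so P^(-1) is integer; computing A P first and then P^(-1)(A P) gives [[-1, 2, 3], [3, -1, -3], [3, 0, 2]].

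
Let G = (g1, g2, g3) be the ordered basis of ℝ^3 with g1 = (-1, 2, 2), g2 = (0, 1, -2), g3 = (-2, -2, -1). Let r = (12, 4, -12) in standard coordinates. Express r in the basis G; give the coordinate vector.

(-4, 4, -4)

We seek scalars with c_1 g1 + ... + c_3 g3 = r; equivalently solve M c = r where the columns of M are g1, ..., g3.
Solving this 3x3 system gives c = (-4, 4, -4).
Check: -4g1 + 4g2 - 4g3 = (12, 4, -12).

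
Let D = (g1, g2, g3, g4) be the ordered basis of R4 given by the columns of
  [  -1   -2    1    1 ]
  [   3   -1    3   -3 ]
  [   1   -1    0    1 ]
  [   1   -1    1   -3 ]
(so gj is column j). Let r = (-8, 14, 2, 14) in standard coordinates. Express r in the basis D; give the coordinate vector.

We seek scalars with c_1 g1 + ... + c_4 g4 = r; equivalently solve M c = r where the columns of M are g1, ..., g4.
Gaussian elimination on [M | r] yields c = (4, -2, -4, -4).
Check: 4g1 - 2g2 - 4g3 - 4g4 = (-8, 14, 2, 14).

(4, -2, -4, -4)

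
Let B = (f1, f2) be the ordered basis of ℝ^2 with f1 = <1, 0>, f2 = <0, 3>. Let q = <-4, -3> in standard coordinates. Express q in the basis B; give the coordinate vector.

<-4, -1>

Write q = c_1 f1 + c_2 f2 and solve for the c_i.
System: c_1 + 0c_2 = -4, 0c_1 + 3c_2 = -3; solving gives c_1 = -4, c_2 = -1.
Check: -4f1 - f2 = <-4, -3>.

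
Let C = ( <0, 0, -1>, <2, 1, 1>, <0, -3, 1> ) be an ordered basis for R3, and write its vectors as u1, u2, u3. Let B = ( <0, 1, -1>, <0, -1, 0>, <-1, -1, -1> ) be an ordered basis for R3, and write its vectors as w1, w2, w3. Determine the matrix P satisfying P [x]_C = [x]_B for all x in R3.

[[1, 1, -1], [1, 2, 2], [0, -2, 0]]

Take x = uj: its C-coordinates are the j-th standard unit vector, so P e_j — column j of P — equals [uj]_B.
u1 = w1 + w2 + 0·w3, giving column 1 = <1, 1, 0>; repeating for each j gives P = [[1, 1, -1], [1, 2, 2], [0, -2, 0]].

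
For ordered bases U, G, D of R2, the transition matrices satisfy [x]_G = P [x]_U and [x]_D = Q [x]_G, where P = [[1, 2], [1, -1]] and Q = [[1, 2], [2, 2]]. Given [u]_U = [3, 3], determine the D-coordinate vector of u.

[9, 18]

Composing the changes, [u]_D = Q P [u]_U.
Q P = [[3, 0], [4, 2]]; applying this to [3, 3] gives [9, 18].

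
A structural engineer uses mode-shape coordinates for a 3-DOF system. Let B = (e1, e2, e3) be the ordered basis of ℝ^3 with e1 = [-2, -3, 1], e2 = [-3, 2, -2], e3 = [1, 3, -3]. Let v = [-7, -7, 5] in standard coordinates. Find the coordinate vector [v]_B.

[1, 1, -2]

Write v = c_1 e1 + ... + c_3 e3 and solve for the c_i.
Row-reducing the augmented matrix [M | v] gives c = (1, 1, -2).
Check: e1 + e2 - 2e3 = [-7, -7, 5].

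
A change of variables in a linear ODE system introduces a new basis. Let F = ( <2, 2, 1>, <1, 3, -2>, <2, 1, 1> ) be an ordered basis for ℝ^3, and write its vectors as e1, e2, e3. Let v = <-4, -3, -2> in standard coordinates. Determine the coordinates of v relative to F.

Write v = c_1 e1 + ... + c_3 e3 and solve for the c_i.
Row-reducing the augmented matrix [M | v] gives c = (-1, 0, -1).
Check: -e1 + 0·e2 - e3 = <-4, -3, -2>.

<-1, 0, -1>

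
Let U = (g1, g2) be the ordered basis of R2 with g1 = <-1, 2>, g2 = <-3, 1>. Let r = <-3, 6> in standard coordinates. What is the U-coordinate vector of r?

<3, 0>

[r]_U is the unique c with M c = r, where M has columns g1, g2.
System: -c_1 - 3c_2 = -3, 2c_1 + c_2 = 6; solving gives c_1 = 3, c_2 = 0.
Check: 3g1 + 0·g2 = <-3, 6>.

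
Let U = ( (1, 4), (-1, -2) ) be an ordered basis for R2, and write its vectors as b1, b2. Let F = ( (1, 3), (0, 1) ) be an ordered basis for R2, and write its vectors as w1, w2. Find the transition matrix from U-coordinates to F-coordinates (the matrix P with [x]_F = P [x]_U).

[[1, -1], [1, 1]]

Let M have columns bj and N have columns wj. Then for every x, N [x]_F = x = M [x]_U, so P = N^(-1) M.
Since det N = 1, N^(-1) has integer entries; multiplying gives P = [[1, -1], [1, 1]].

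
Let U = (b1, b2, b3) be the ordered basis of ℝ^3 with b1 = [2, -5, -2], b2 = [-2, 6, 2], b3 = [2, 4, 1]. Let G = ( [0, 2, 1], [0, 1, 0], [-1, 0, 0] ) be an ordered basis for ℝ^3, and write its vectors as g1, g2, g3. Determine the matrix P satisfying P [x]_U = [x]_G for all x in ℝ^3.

[[-2, 2, 1], [-1, 2, 2], [-2, 2, -2]]

Let M have columns bj and N have columns gj. Then for every x, N [x]_G = x = M [x]_U, so P = N^(-1) M.
Since det N = 1, N^(-1) has integer entries; multiplying gives P = [[-2, 2, 1], [-1, 2, 2], [-2, 2, -2]].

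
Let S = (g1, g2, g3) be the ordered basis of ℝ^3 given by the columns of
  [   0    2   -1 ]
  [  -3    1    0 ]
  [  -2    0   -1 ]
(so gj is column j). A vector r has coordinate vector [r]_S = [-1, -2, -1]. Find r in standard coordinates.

[-3, 1, 3]

The coordinates say r = -g1 - 2g2 - g3; adding the scaled basis vectors gives [-3, 1, 3].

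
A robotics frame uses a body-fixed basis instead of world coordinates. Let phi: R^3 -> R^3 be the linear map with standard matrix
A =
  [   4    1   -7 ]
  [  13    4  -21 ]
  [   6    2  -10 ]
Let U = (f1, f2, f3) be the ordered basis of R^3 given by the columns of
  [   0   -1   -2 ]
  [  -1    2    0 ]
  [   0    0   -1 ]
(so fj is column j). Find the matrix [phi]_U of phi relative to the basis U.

[[-2, 1, -1], [-3, -2, -3], [2, 2, 2]]

The j-th column of [phi]_U is [phi(fj)]_U.
phi(f1) = A f1 = <-1, -4, -2> = -2f1 - 3f2 + 2f3, so column 1 is <-2, -3, 2>.
Repeating for f2, f3 and assembling the columns gives [[-2, 1, -1], [-3, -2, -3], [2, 2, 2]].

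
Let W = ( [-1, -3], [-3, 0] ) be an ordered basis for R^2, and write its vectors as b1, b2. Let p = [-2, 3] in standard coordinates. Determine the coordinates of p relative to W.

[-1, 1]

[p]_W is the unique c with M c = p, where M has columns b1, b2.
System: -c_1 - 3c_2 = -2, -3c_1 + 0c_2 = 3; solving gives c_1 = -1, c_2 = 1.
Check: -b1 + b2 = [-2, 3].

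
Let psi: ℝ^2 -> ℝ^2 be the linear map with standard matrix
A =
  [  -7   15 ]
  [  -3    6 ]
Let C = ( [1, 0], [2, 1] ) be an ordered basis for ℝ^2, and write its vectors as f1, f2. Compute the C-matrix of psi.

[[-1, 1], [-3, 0]]

With P the matrix whose columns are f1, f2, [psi]_C = P^(-1) A P.
Column by column: psi(f1) = A f1 = [-7, -3]; its C-coordinates [-1, -3] give column 1.
Continuing for each basis vector yields [psi]_C = [[-1, 1], [-3, 0]].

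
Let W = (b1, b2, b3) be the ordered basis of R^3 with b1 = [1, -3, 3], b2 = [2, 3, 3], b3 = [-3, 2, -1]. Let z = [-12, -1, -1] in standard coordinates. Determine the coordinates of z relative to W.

[2, -1, 4]

We seek scalars with c_1 b1 + ... + c_3 b3 = z; equivalently solve M c = z where the columns of M are b1, ..., b3.
Row-reducing the augmented matrix [M | z] gives c = (2, -1, 4).
Check: 2b1 - b2 + 4b3 = [-12, -1, -1].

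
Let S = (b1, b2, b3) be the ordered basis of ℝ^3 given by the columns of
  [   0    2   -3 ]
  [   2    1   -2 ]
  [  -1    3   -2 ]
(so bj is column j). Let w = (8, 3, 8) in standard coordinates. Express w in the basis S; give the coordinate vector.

Write w = c_1 b1 + ... + c_3 b3 and solve for the c_i.
Solving this 3x3 system gives c = (-1, 1, -2).
Check: -b1 + b2 - 2b3 = (8, 3, 8).

(-1, 1, -2)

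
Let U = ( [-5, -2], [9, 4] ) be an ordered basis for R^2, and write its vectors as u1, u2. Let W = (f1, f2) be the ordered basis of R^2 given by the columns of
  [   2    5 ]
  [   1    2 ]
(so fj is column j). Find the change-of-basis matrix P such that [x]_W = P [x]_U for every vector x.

Let M have columns uj and N have columns fj. Then for every x, N [x]_W = x = M [x]_U, so P = N^(-1) M.
Since det N = -1, N^(-1) has integer entries; multiplying gives P = [[0, 2], [-1, 1]].

[[0, 2], [-1, 1]]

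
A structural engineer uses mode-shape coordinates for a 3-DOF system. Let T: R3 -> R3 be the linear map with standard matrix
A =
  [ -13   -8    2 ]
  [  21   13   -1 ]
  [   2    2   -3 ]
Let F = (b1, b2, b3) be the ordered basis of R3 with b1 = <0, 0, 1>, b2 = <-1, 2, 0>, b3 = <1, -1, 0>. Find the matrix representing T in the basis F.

With P the matrix whose columns are b1, ..., b3, [T]_F = P^(-1) A P.
Column by column: T(b1) = A b1 = <2, -1, -3>; its F-coordinates <-3, 1, 3> give column 1.
Continuing for each basis vector yields [T]_F = [[-3, 2, 0], [1, 2, 3], [3, -1, -2]].

[[-3, 2, 0], [1, 2, 3], [3, -1, -2]]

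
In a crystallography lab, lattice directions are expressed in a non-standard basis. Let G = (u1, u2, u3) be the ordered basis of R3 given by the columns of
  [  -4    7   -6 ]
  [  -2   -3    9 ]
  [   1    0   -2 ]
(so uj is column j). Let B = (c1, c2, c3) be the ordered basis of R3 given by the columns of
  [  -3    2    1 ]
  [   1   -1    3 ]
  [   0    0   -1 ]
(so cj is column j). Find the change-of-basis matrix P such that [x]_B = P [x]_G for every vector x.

Take x = uj: its G-coordinates are the j-th standard unit vector, so P e_j — column j of P — equals [uj]_B.
u1 = c1 + 0·c2 - c3, giving column 1 = <1, 0, -1>; repeating for each j gives P = [[1, -1, 2], [0, 2, -1], [-1, 0, 2]].

[[1, -1, 2], [0, 2, -1], [-1, 0, 2]]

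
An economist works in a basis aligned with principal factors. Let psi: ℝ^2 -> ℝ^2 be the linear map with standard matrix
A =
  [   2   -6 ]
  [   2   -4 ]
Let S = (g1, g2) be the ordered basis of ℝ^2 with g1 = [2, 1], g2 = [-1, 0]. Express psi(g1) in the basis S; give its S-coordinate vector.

Column 1 of [psi]_S is the S-coordinate vector of psi(g1).
In standard coordinates psi(g1) = A g1 = [-2, 0].
Converting to S: [-2, 0] = 0·g1 + 2g2, so the coordinate vector is [0, 2].

[0, 2]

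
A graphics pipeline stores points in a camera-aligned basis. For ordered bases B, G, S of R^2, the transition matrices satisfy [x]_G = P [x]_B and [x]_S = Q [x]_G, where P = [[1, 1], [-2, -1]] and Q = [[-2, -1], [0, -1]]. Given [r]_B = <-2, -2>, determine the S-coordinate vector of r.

Apply P to get G-coordinates <-4, 6>, then Q to get S-coordinates.
The result is [r]_S = <2, -6>.

<2, -6>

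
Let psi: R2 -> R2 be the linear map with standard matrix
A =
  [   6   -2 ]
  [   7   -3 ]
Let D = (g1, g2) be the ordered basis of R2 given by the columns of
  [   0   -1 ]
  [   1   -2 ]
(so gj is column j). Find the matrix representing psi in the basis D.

[[1, 3], [2, 2]]

Let P have columns g1, g2. Then [psi]_D = P^(-1) A P.
Here det P = 1, so P^(-1) is integer; computing A P first and then P^(-1)(A P) gives [[1, 3], [2, 2]].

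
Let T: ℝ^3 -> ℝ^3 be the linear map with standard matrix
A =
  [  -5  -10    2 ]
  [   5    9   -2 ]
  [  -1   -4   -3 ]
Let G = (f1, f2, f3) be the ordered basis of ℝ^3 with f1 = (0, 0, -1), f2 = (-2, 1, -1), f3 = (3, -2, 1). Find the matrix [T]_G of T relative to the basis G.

With P the matrix whose columns are f1, ..., f3, [T]_G = P^(-1) A P.
Column by column: T(f1) = A f1 = (-2, 2, 3); its G-coordinates (-3, -2, -2) give column 1.
Continuing for each basis vector yields [T]_G = [[-3, -2, 0], [-2, 1, 1], [-2, 0, 3]].

[[-3, -2, 0], [-2, 1, 1], [-2, 0, 3]]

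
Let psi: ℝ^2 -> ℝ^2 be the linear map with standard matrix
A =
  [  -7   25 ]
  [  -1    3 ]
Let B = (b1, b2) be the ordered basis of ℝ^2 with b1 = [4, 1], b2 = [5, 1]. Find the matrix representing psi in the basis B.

Let P have columns b1, b2. Then [psi]_B = P^(-1) A P.
Here det P = -1, so P^(-1) is integer; computing A P first and then P^(-1)(A P) gives [[-2, 0], [1, -2]].

[[-2, 0], [1, -2]]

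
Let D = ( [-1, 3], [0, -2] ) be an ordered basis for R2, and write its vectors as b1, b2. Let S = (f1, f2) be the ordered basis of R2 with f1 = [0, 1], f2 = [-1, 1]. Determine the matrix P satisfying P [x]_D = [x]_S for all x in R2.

Let M have columns bj and N have columns fj. Then for every x, N [x]_S = x = M [x]_D, so P = N^(-1) M.
Since det N = 1, N^(-1) has integer entries; multiplying gives P = [[2, -2], [1, 0]].

[[2, -2], [1, 0]]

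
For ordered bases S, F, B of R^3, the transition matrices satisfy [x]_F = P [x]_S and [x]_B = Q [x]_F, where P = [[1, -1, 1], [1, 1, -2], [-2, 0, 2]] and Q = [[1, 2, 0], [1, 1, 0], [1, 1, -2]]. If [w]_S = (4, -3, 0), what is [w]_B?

Composing the changes, [w]_B = Q P [w]_S.
Q P = [[3, 1, -3], [2, 0, -1], [6, 0, -5]]; applying this to (4, -3, 0) gives (9, 8, 24).

(9, 8, 24)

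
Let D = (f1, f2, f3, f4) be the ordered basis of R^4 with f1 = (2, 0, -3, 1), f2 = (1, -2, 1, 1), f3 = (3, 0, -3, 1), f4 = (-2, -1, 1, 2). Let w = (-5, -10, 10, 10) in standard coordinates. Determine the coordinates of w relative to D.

[w]_D is the unique c with M c = w, where M has columns f1, ..., f4.
Gaussian elimination on [M | w] yields c = (-3, 3, 2, 4).
Check: -3f1 + 3f2 + 2f3 + 4f4 = (-5, -10, 10, 10).

(-3, 3, 2, 4)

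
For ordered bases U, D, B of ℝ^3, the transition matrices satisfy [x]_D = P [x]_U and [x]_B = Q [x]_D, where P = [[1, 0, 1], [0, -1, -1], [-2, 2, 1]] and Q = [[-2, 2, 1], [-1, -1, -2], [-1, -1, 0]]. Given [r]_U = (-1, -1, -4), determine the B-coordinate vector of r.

First [r]_D = P [r]_U = (-5, 5, -4).
Then [r]_B = Q [r]_D = (16, 8, 0).

(16, 8, 0)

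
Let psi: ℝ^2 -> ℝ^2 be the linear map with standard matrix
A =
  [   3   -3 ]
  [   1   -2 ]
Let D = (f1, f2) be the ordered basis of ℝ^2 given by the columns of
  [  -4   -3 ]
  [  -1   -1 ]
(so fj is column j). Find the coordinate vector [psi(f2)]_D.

Compute psi(f2) = A f2 = <-6, -1> in standard coordinates.
Then write this in D-coordinates: solve for y in y_1 f1 + y_2 f2 = <-6, -1>.
This gives y = <3, -2>, which is column 2 of [psi]_D.

<3, -2>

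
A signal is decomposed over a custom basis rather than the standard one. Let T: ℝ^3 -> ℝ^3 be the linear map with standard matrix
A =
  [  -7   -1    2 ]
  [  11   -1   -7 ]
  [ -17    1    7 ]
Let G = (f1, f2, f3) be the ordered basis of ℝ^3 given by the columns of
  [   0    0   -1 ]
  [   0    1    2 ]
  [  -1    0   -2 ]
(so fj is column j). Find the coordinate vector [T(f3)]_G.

[-3, 3, -1]

Compute T(f3) = A f3 = [1, 1, 5] in standard coordinates.
Then write this in G-coordinates: solve for y in y_1 f1 + ... + y_3 f3 = [1, 1, 5].
This gives y = [-3, 3, -1], which is column 3 of [T]_G.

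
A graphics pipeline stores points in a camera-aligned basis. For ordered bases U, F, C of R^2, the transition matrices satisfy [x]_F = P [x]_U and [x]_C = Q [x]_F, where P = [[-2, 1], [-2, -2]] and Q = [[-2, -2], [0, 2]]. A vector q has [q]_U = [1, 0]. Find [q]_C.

[8, -4]

First [q]_F = P [q]_U = [-2, -2].
Then [q]_C = Q [q]_F = [8, -4].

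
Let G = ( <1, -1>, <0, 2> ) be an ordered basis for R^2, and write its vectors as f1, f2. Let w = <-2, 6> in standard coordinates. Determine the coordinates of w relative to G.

[w]_G is the unique c with M c = w, where M has columns f1, f2.
System: c_1 + 0c_2 = -2, -c_1 + 2c_2 = 6; solving gives c_1 = -2, c_2 = 2.
Check: -2f1 + 2f2 = <-2, 6>.

<-2, 2>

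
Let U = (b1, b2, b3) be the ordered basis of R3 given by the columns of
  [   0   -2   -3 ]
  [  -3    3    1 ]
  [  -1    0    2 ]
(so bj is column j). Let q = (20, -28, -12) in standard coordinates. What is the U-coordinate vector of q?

(4, -4, -4)

We seek scalars with c_1 b1 + ... + c_3 b3 = q; equivalently solve M c = q where the columns of M are b1, ..., b3.
Row-reducing the augmented matrix [M | q] gives c = (4, -4, -4).
Check: 4b1 - 4b2 - 4b3 = (20, -28, -12).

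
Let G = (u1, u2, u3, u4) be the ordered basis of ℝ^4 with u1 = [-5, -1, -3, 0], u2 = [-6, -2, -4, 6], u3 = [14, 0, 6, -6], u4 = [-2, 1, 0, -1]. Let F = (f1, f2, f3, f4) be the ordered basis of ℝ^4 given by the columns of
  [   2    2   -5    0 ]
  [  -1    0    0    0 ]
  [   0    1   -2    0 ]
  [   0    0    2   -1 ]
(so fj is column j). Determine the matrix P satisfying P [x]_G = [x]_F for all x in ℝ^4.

Column j of P is [uj]_F, since P maps G-coordinates to F-coordinates.
Expressing u1 in F: u1 = f1 - f2 + f3 + 2f4, so column 1 of P is [1, -1, 1, 2].
Doing the same for each uj gives P = [[1, 2, 0, -1], [-1, 0, 2, 0], [1, 2, -2, 0], [2, -2, 2, 1]].

[[1, 2, 0, -1], [-1, 0, 2, 0], [1, 2, -2, 0], [2, -2, 2, 1]]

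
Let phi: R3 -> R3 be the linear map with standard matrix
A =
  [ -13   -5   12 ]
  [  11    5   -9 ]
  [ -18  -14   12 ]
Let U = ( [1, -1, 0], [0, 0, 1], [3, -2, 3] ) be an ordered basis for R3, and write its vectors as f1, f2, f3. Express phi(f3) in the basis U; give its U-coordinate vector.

Compute phi(f3) = A f3 = [7, -4, 10] in standard coordinates.
Then write this in U-coordinates: solve for y in y_1 f1 + ... + y_3 f3 = [7, -4, 10].
This gives y = [-2, 1, 3], which is column 3 of [phi]_U.

[-2, 1, 3]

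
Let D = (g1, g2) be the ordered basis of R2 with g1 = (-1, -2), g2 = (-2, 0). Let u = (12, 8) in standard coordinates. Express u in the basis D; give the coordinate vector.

(-4, -4)

[u]_D is the unique c with M c = u, where M has columns g1, g2.
System: -c_1 - 2c_2 = 12, -2c_1 + 0c_2 = 8; solving gives c_1 = -4, c_2 = -4.
Check: -4g1 - 4g2 = (12, 8).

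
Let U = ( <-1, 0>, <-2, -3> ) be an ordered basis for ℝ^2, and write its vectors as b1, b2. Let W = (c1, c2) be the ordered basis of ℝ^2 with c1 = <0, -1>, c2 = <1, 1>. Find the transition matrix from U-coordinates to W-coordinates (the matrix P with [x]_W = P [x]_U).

[[-1, 1], [-1, -2]]

Let M have columns bj and N have columns cj. Then for every x, N [x]_W = x = M [x]_U, so P = N^(-1) M.
Since det N = 1, N^(-1) has integer entries; multiplying gives P = [[-1, 1], [-1, -2]].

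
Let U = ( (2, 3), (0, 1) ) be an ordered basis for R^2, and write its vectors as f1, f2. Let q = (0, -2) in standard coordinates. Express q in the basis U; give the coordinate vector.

(0, -2)

[q]_U is the unique c with M c = q, where M has columns f1, f2.
System: 2c_1 + 0c_2 = 0, 3c_1 + c_2 = -2; solving gives c_1 = 0, c_2 = -2.
Check: 0·f1 - 2f2 = (0, -2).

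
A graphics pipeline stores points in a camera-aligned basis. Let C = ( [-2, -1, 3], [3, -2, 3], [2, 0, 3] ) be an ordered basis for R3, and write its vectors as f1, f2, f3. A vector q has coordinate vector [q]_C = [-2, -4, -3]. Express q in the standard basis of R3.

[-14, 10, -27]

q = M [q]_C, where M has columns f1, ..., f3.
Carrying out the matrix-vector product, q = [-14, 10, -27].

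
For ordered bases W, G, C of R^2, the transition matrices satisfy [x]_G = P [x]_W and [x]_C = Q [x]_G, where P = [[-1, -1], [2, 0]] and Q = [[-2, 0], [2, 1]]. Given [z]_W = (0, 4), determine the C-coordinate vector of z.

(8, -8)

Apply P to get G-coordinates (-4, 0), then Q to get C-coordinates.
The result is [z]_C = (8, -8).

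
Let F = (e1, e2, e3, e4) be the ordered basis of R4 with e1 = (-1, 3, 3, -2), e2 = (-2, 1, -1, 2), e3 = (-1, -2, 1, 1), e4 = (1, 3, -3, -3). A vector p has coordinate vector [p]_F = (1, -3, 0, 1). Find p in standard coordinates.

(6, 3, 3, -11)

The coordinates say p = e1 - 3e2 + 0·e3 + e4; adding the scaled basis vectors gives (6, 3, 3, -11).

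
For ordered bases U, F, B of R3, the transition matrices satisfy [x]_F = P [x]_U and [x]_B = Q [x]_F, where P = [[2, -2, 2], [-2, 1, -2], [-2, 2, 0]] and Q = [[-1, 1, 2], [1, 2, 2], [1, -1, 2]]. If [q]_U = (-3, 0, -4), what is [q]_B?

(40, 26, -16)

First [q]_F = P [q]_U = (-14, 14, 6).
Then [q]_B = Q [q]_F = (40, 26, -16).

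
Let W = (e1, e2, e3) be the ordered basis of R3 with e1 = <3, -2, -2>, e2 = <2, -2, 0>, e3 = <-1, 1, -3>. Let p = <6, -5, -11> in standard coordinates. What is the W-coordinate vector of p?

We seek scalars with c_1 e1 + ... + c_3 e3 = p; equivalently solve M c = p where the columns of M are e1, ..., e3.
Gaussian elimination on [M | p] yields c = (1, 3, 3).
Check: e1 + 3e2 + 3e3 = <6, -5, -11>.

<1, 3, 3>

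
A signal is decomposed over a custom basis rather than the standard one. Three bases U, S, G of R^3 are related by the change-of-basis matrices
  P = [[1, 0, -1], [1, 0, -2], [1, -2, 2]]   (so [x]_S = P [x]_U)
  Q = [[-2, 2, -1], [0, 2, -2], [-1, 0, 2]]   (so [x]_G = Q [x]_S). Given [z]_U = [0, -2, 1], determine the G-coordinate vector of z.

Composing the changes, [z]_G = Q P [z]_U.
Q P = [[-1, 2, -4], [0, 4, -8], [1, -4, 5]]; applying this to [0, -2, 1] gives [-8, -16, 13].

[-8, -16, 13]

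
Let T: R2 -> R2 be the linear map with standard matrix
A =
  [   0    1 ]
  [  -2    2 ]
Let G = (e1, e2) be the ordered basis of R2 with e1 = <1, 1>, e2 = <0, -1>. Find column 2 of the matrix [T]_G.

Column 2 of [T]_G is the G-coordinate vector of T(e2).
In standard coordinates T(e2) = A e2 = <-1, -2>.
Converting to G: <-1, -2> = -e1 + e2, so the coordinate vector is <-1, 1>.

<-1, 1>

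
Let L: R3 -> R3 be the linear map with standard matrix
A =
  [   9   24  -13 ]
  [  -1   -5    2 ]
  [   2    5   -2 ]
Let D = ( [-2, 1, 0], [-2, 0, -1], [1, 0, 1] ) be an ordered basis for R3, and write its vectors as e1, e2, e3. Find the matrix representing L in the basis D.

With P the matrix whose columns are e1, ..., e3, [L]_D = P^(-1) A P.
Column by column: L(e1) = A e1 = [6, -3, 1]; its D-coordinates [-3, 1, 2] give column 1.
Continuing for each basis vector yields [L]_D = [[-3, 0, 1], [1, 3, 2], [2, 1, 2]].

[[-3, 0, 1], [1, 3, 2], [2, 1, 2]]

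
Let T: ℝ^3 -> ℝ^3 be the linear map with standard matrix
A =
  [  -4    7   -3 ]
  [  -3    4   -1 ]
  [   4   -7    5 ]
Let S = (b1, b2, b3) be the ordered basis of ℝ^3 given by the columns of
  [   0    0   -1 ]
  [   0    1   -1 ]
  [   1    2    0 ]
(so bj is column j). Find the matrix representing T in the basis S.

[[1, 1, -1], [2, 1, 2], [3, -1, 3]]

The j-th column of [T]_S is [T(bj)]_S.
T(b1) = A b1 = [-3, -1, 5] = b1 + 2b2 + 3b3, so column 1 is [1, 2, 3].
Repeating for b2, b3 and assembling the columns gives [[1, 1, -1], [2, 1, 2], [3, -1, 3]].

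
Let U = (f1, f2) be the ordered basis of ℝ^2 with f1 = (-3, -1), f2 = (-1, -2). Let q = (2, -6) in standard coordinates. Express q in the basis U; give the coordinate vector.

(-2, 4)

Write q = c_1 f1 + c_2 f2 and solve for the c_i.
System: -3c_1 - c_2 = 2, -c_1 - 2c_2 = -6; solving gives c_1 = -2, c_2 = 4.
Check: -2f1 + 4f2 = (2, -6).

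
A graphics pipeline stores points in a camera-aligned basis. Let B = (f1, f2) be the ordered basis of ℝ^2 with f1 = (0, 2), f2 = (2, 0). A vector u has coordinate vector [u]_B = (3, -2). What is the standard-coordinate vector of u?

(-4, 6)

By definition u = 3f1 - 2f2.
Summing componentwise gives (-4, 6).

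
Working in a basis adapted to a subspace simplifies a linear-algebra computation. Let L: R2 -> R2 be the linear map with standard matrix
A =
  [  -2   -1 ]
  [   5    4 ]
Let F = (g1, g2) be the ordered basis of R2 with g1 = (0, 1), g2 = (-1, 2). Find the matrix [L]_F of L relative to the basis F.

[[2, 3], [1, 0]]

With P the matrix whose columns are g1, g2, [L]_F = P^(-1) A P.
Column by column: L(g1) = A g1 = (-1, 4); its F-coordinates (2, 1) give column 1.
Continuing for each basis vector yields [L]_F = [[2, 3], [1, 0]].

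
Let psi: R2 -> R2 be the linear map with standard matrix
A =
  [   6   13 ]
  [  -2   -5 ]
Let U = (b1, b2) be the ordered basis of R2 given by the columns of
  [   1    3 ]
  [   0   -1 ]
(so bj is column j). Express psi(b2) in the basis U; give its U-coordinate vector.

Compute psi(b2) = A b2 = (5, -1) in standard coordinates.
Then write this in U-coordinates: solve for y in y_1 b1 + y_2 b2 = (5, -1).
This gives y = (2, 1), which is column 2 of [psi]_U.

(2, 1)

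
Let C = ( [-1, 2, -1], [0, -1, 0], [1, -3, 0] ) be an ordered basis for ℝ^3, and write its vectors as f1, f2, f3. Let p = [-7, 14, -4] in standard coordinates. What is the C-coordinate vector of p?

[4, 3, -3]

We seek scalars with c_1 f1 + ... + c_3 f3 = p; equivalently solve M c = p where the columns of M are f1, ..., f3.
Solving this 3x3 system gives c = (4, 3, -3).
Check: 4f1 + 3f2 - 3f3 = [-7, 14, -4].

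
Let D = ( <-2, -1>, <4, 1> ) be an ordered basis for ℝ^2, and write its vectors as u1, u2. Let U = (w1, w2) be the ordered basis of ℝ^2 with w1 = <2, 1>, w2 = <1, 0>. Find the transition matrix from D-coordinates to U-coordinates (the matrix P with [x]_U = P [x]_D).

[[-1, 1], [0, 2]]

Column j of P is [uj]_U, since P maps D-coordinates to U-coordinates.
Expressing u1 in U: u1 = -w1 + 0·w2, so column 1 of P is <-1, 0>.
Doing the same for each uj gives P = [[-1, 1], [0, 2]].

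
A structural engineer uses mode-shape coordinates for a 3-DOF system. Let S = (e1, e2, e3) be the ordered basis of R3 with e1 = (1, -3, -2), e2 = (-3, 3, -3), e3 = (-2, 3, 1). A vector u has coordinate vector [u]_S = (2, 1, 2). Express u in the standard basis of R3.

(-5, 3, -5)

u = M [u]_S, where M has columns e1, ..., e3.
Carrying out the matrix-vector product, u = (-5, 3, -5).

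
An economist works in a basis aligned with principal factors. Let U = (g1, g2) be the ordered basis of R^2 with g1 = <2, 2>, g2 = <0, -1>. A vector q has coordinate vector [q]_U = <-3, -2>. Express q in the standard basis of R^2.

<-6, -4>

q = M [q]_U, where M has columns g1, g2.
Carrying out the matrix-vector product, q = <-6, -4>.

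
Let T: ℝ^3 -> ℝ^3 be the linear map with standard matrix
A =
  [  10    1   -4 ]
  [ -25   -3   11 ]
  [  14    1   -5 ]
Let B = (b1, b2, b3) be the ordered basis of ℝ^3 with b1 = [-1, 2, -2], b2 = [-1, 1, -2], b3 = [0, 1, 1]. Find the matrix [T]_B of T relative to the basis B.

[[-1, 0, 3], [1, 1, 0], [-2, -1, 2]]

With P the matrix whose columns are b1, ..., b3, [T]_B = P^(-1) A P.
Column by column: T(b1) = A b1 = [0, -3, -2]; its B-coordinates [-1, 1, -2] give column 1.
Continuing for each basis vector yields [T]_B = [[-1, 0, 3], [1, 1, 0], [-2, -1, 2]].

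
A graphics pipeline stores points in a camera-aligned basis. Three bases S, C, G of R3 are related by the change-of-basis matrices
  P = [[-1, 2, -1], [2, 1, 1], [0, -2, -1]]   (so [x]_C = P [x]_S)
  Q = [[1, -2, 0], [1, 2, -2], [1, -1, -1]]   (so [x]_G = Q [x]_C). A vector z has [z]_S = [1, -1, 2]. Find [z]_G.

Apply P to get C-coordinates [-5, 3, 0], then Q to get G-coordinates.
The result is [z]_G = [-11, 1, -8].

[-11, 1, -8]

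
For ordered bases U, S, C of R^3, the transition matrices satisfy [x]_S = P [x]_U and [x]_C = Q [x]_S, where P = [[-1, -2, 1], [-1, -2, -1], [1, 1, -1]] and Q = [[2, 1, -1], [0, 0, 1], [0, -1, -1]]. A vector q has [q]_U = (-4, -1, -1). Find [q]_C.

Composing the changes, [q]_C = Q P [q]_U.
Q P = [[-4, -7, 2], [1, 1, -1], [0, 1, 2]]; applying this to (-4, -1, -1) gives (21, -4, -3).

(21, -4, -3)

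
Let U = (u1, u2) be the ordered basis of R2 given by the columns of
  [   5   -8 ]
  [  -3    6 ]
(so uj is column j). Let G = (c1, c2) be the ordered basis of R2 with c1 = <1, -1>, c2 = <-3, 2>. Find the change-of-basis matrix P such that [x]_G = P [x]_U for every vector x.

Take x = uj: its U-coordinates are the j-th standard unit vector, so P e_j — column j of P — equals [uj]_G.
u1 = -c1 - 2c2, giving column 1 = <-1, -2>; repeating for each j gives P = [[-1, -2], [-2, 2]].

[[-1, -2], [-2, 2]]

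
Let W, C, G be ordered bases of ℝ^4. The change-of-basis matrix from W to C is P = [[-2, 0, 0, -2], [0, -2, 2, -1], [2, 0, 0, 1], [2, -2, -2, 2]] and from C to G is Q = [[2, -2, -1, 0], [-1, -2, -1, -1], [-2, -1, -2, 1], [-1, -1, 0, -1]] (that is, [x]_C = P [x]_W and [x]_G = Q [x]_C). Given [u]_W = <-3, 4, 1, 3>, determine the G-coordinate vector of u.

<21, 31, 5, 19>

Apply P to get C-coordinates <0, -9, -3, -10>, then Q to get G-coordinates.
The result is [u]_G = <21, 31, 5, 19>.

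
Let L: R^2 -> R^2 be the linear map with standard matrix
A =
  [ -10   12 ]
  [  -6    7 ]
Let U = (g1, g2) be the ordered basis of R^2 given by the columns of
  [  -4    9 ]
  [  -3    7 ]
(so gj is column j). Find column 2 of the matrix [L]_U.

Column 2 of [L]_U is the U-coordinate vector of L(g2).
In standard coordinates L(g2) = A g2 = [-6, -5].
Converting to U: [-6, -5] = -3g1 - 2g2, so the coordinate vector is [-3, -2].

[-3, -2]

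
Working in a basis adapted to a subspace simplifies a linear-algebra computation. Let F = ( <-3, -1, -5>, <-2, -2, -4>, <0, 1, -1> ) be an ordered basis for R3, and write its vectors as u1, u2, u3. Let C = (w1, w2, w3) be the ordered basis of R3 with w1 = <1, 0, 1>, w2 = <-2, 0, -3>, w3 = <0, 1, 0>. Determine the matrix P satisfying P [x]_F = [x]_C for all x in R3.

Take x = uj: its F-coordinates are the j-th standard unit vector, so P e_j — column j of P — equals [uj]_C.
u1 = w1 + 2w2 - w3, giving column 1 = <1, 2, -1>; repeating for each j gives P = [[1, 2, 2], [2, 2, 1], [-1, -2, 1]].

[[1, 2, 2], [2, 2, 1], [-1, -2, 1]]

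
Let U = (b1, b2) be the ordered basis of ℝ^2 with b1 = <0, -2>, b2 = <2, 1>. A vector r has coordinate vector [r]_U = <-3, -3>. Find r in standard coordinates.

<-6, 3>

r = M [r]_U, where M has columns b1, b2.
Carrying out the matrix-vector product, r = <-6, 3>.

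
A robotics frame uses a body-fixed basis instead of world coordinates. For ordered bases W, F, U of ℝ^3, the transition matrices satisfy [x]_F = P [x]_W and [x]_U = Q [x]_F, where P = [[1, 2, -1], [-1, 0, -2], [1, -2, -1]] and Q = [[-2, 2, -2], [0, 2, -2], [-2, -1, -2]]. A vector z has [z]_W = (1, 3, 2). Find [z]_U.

(-6, 4, 9)

Apply P to get F-coordinates (5, -5, -7), then Q to get U-coordinates.
The result is [z]_U = (-6, 4, 9).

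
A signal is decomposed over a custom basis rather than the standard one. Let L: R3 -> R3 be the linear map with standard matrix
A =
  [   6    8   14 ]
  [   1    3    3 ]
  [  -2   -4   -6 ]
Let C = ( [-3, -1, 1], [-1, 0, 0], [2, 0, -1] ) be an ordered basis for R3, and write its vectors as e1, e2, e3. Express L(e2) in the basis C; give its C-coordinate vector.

[1, 1, -1]

Column 2 of [L]_C is the C-coordinate vector of L(e2).
In standard coordinates L(e2) = A e2 = [-6, -1, 2].
Converting to C: [-6, -1, 2] = e1 + e2 - e3, so the coordinate vector is [1, 1, -1].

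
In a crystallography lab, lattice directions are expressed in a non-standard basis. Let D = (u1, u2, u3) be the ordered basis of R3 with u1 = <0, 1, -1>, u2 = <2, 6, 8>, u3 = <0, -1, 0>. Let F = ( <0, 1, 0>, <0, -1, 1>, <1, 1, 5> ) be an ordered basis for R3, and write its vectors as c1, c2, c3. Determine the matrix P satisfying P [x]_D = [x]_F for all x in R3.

Take x = uj: its D-coordinates are the j-th standard unit vector, so P e_j — column j of P — equals [uj]_F.
u1 = 0·c1 - c2 + 0·c3, giving column 1 = <0, -1, 0>; repeating for each j gives P = [[0, 2, -1], [-1, -2, 0], [0, 2, 0]].

[[0, 2, -1], [-1, -2, 0], [0, 2, 0]]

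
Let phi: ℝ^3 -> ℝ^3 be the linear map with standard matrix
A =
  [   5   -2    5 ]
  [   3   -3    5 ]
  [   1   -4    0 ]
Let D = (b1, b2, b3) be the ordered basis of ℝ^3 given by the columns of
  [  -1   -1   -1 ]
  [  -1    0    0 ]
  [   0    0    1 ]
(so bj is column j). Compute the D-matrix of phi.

Let P have columns b1, ..., b3. Then [phi]_D = P^(-1) A P.
Here det P = -1, so P^(-1) is integer; computing A P first and then P^(-1)(A P) gives [[0, 3, -2], [0, 3, 3], [3, -1, -1]].

[[0, 3, -2], [0, 3, 3], [3, -1, -1]]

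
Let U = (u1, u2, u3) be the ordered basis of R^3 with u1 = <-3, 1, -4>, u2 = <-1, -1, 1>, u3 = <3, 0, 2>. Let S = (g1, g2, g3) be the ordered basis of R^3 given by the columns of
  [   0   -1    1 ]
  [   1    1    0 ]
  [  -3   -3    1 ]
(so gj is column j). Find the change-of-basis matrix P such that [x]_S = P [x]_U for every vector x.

[[-1, 0, 1], [2, -1, -1], [-1, -2, 2]]

Let M have columns uj and N have columns gj. Then for every x, N [x]_S = x = M [x]_U, so P = N^(-1) M.
Since det N = 1, N^(-1) has integer entries; multiplying gives P = [[-1, 0, 1], [2, -1, -1], [-1, -2, 2]].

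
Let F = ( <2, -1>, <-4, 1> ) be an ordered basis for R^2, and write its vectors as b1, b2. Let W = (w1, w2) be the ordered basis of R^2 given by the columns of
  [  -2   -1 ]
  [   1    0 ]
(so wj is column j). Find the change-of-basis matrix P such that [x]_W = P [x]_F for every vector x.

Column j of P is [bj]_W, since P maps F-coordinates to W-coordinates.
Expressing b1 in W: b1 = -w1 + 0·w2, so column 1 of P is <-1, 0>.
Doing the same for each bj gives P = [[-1, 1], [0, 2]].

[[-1, 1], [0, 2]]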